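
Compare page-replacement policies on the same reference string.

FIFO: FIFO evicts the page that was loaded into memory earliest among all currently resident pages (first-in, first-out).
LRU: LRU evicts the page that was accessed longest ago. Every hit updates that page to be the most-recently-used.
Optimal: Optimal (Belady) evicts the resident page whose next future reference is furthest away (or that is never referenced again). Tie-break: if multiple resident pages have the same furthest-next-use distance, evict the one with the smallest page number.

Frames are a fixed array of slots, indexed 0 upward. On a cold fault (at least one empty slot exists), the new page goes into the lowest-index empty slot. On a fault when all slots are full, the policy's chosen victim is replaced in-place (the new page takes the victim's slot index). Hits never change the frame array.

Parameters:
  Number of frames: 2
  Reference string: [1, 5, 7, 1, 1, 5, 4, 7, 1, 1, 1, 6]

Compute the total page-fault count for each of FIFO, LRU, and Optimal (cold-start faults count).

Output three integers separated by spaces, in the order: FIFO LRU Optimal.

--- FIFO ---
  step 0: ref 1 -> FAULT, frames=[1,-] (faults so far: 1)
  step 1: ref 5 -> FAULT, frames=[1,5] (faults so far: 2)
  step 2: ref 7 -> FAULT, evict 1, frames=[7,5] (faults so far: 3)
  step 3: ref 1 -> FAULT, evict 5, frames=[7,1] (faults so far: 4)
  step 4: ref 1 -> HIT, frames=[7,1] (faults so far: 4)
  step 5: ref 5 -> FAULT, evict 7, frames=[5,1] (faults so far: 5)
  step 6: ref 4 -> FAULT, evict 1, frames=[5,4] (faults so far: 6)
  step 7: ref 7 -> FAULT, evict 5, frames=[7,4] (faults so far: 7)
  step 8: ref 1 -> FAULT, evict 4, frames=[7,1] (faults so far: 8)
  step 9: ref 1 -> HIT, frames=[7,1] (faults so far: 8)
  step 10: ref 1 -> HIT, frames=[7,1] (faults so far: 8)
  step 11: ref 6 -> FAULT, evict 7, frames=[6,1] (faults so far: 9)
  FIFO total faults: 9
--- LRU ---
  step 0: ref 1 -> FAULT, frames=[1,-] (faults so far: 1)
  step 1: ref 5 -> FAULT, frames=[1,5] (faults so far: 2)
  step 2: ref 7 -> FAULT, evict 1, frames=[7,5] (faults so far: 3)
  step 3: ref 1 -> FAULT, evict 5, frames=[7,1] (faults so far: 4)
  step 4: ref 1 -> HIT, frames=[7,1] (faults so far: 4)
  step 5: ref 5 -> FAULT, evict 7, frames=[5,1] (faults so far: 5)
  step 6: ref 4 -> FAULT, evict 1, frames=[5,4] (faults so far: 6)
  step 7: ref 7 -> FAULT, evict 5, frames=[7,4] (faults so far: 7)
  step 8: ref 1 -> FAULT, evict 4, frames=[7,1] (faults so far: 8)
  step 9: ref 1 -> HIT, frames=[7,1] (faults so far: 8)
  step 10: ref 1 -> HIT, frames=[7,1] (faults so far: 8)
  step 11: ref 6 -> FAULT, evict 7, frames=[6,1] (faults so far: 9)
  LRU total faults: 9
--- Optimal ---
  step 0: ref 1 -> FAULT, frames=[1,-] (faults so far: 1)
  step 1: ref 5 -> FAULT, frames=[1,5] (faults so far: 2)
  step 2: ref 7 -> FAULT, evict 5, frames=[1,7] (faults so far: 3)
  step 3: ref 1 -> HIT, frames=[1,7] (faults so far: 3)
  step 4: ref 1 -> HIT, frames=[1,7] (faults so far: 3)
  step 5: ref 5 -> FAULT, evict 1, frames=[5,7] (faults so far: 4)
  step 6: ref 4 -> FAULT, evict 5, frames=[4,7] (faults so far: 5)
  step 7: ref 7 -> HIT, frames=[4,7] (faults so far: 5)
  step 8: ref 1 -> FAULT, evict 4, frames=[1,7] (faults so far: 6)
  step 9: ref 1 -> HIT, frames=[1,7] (faults so far: 6)
  step 10: ref 1 -> HIT, frames=[1,7] (faults so far: 6)
  step 11: ref 6 -> FAULT, evict 1, frames=[6,7] (faults so far: 7)
  Optimal total faults: 7

Answer: 9 9 7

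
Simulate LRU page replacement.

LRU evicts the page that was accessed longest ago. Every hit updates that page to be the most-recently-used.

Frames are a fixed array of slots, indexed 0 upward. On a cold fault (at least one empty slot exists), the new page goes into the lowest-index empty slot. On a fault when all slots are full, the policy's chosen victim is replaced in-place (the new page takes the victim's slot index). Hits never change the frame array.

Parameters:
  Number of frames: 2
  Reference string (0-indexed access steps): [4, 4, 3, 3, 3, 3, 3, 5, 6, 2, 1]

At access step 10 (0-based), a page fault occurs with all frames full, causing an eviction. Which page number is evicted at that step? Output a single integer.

Answer: 6

Derivation:
Step 0: ref 4 -> FAULT, frames=[4,-]
Step 1: ref 4 -> HIT, frames=[4,-]
Step 2: ref 3 -> FAULT, frames=[4,3]
Step 3: ref 3 -> HIT, frames=[4,3]
Step 4: ref 3 -> HIT, frames=[4,3]
Step 5: ref 3 -> HIT, frames=[4,3]
Step 6: ref 3 -> HIT, frames=[4,3]
Step 7: ref 5 -> FAULT, evict 4, frames=[5,3]
Step 8: ref 6 -> FAULT, evict 3, frames=[5,6]
Step 9: ref 2 -> FAULT, evict 5, frames=[2,6]
Step 10: ref 1 -> FAULT, evict 6, frames=[2,1]
At step 10: evicted page 6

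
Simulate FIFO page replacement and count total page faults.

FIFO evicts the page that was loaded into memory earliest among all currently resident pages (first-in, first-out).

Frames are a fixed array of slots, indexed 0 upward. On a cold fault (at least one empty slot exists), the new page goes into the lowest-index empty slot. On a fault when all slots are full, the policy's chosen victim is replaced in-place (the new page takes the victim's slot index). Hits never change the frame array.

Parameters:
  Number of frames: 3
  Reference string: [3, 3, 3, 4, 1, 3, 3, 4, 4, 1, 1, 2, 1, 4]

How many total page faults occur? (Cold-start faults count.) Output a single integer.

Step 0: ref 3 → FAULT, frames=[3,-,-]
Step 1: ref 3 → HIT, frames=[3,-,-]
Step 2: ref 3 → HIT, frames=[3,-,-]
Step 3: ref 4 → FAULT, frames=[3,4,-]
Step 4: ref 1 → FAULT, frames=[3,4,1]
Step 5: ref 3 → HIT, frames=[3,4,1]
Step 6: ref 3 → HIT, frames=[3,4,1]
Step 7: ref 4 → HIT, frames=[3,4,1]
Step 8: ref 4 → HIT, frames=[3,4,1]
Step 9: ref 1 → HIT, frames=[3,4,1]
Step 10: ref 1 → HIT, frames=[3,4,1]
Step 11: ref 2 → FAULT (evict 3), frames=[2,4,1]
Step 12: ref 1 → HIT, frames=[2,4,1]
Step 13: ref 4 → HIT, frames=[2,4,1]
Total faults: 4

Answer: 4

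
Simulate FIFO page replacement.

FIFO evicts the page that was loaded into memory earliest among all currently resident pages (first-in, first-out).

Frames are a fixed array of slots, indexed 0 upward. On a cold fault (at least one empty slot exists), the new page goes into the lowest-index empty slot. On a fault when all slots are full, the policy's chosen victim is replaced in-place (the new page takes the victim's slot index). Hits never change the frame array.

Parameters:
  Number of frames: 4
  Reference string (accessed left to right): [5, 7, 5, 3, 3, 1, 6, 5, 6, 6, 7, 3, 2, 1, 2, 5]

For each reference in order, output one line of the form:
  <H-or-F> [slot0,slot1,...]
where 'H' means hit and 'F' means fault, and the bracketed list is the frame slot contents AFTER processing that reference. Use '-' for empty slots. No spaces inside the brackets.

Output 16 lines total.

F [5,-,-,-]
F [5,7,-,-]
H [5,7,-,-]
F [5,7,3,-]
H [5,7,3,-]
F [5,7,3,1]
F [6,7,3,1]
F [6,5,3,1]
H [6,5,3,1]
H [6,5,3,1]
F [6,5,7,1]
F [6,5,7,3]
F [2,5,7,3]
F [2,1,7,3]
H [2,1,7,3]
F [2,1,5,3]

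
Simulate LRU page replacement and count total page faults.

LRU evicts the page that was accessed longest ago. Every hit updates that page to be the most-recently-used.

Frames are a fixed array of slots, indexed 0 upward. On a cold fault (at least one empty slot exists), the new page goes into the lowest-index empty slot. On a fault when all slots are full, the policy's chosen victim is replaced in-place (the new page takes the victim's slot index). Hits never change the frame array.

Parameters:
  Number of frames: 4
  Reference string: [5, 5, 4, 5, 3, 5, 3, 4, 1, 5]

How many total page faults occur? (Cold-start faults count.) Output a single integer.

Answer: 4

Derivation:
Step 0: ref 5 → FAULT, frames=[5,-,-,-]
Step 1: ref 5 → HIT, frames=[5,-,-,-]
Step 2: ref 4 → FAULT, frames=[5,4,-,-]
Step 3: ref 5 → HIT, frames=[5,4,-,-]
Step 4: ref 3 → FAULT, frames=[5,4,3,-]
Step 5: ref 5 → HIT, frames=[5,4,3,-]
Step 6: ref 3 → HIT, frames=[5,4,3,-]
Step 7: ref 4 → HIT, frames=[5,4,3,-]
Step 8: ref 1 → FAULT, frames=[5,4,3,1]
Step 9: ref 5 → HIT, frames=[5,4,3,1]
Total faults: 4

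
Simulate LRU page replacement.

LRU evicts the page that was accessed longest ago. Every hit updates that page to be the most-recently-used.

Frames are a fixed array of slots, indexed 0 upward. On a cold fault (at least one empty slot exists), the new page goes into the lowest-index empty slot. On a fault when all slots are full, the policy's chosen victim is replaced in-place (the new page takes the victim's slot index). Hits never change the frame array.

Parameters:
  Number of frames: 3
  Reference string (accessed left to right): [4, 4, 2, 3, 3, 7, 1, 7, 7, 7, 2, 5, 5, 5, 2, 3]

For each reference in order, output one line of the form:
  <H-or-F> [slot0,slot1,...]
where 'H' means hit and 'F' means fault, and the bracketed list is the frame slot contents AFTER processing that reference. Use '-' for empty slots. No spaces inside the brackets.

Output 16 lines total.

F [4,-,-]
H [4,-,-]
F [4,2,-]
F [4,2,3]
H [4,2,3]
F [7,2,3]
F [7,1,3]
H [7,1,3]
H [7,1,3]
H [7,1,3]
F [7,1,2]
F [7,5,2]
H [7,5,2]
H [7,5,2]
H [7,5,2]
F [3,5,2]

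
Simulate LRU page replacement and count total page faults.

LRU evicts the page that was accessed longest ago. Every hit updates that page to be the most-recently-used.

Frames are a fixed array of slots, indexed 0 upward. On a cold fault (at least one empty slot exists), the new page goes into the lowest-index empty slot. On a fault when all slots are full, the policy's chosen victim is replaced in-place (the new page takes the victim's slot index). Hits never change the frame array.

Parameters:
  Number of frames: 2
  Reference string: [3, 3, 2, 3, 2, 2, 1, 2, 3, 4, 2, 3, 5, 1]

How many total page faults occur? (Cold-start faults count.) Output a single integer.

Answer: 9

Derivation:
Step 0: ref 3 → FAULT, frames=[3,-]
Step 1: ref 3 → HIT, frames=[3,-]
Step 2: ref 2 → FAULT, frames=[3,2]
Step 3: ref 3 → HIT, frames=[3,2]
Step 4: ref 2 → HIT, frames=[3,2]
Step 5: ref 2 → HIT, frames=[3,2]
Step 6: ref 1 → FAULT (evict 3), frames=[1,2]
Step 7: ref 2 → HIT, frames=[1,2]
Step 8: ref 3 → FAULT (evict 1), frames=[3,2]
Step 9: ref 4 → FAULT (evict 2), frames=[3,4]
Step 10: ref 2 → FAULT (evict 3), frames=[2,4]
Step 11: ref 3 → FAULT (evict 4), frames=[2,3]
Step 12: ref 5 → FAULT (evict 2), frames=[5,3]
Step 13: ref 1 → FAULT (evict 3), frames=[5,1]
Total faults: 9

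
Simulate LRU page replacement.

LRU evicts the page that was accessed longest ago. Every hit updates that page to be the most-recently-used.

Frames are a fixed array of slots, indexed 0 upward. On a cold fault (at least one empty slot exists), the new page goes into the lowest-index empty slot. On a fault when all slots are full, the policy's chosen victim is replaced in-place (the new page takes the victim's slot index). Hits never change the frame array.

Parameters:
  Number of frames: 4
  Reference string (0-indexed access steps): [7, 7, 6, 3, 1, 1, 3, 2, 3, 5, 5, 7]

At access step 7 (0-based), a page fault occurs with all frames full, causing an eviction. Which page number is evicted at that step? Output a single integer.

Step 0: ref 7 -> FAULT, frames=[7,-,-,-]
Step 1: ref 7 -> HIT, frames=[7,-,-,-]
Step 2: ref 6 -> FAULT, frames=[7,6,-,-]
Step 3: ref 3 -> FAULT, frames=[7,6,3,-]
Step 4: ref 1 -> FAULT, frames=[7,6,3,1]
Step 5: ref 1 -> HIT, frames=[7,6,3,1]
Step 6: ref 3 -> HIT, frames=[7,6,3,1]
Step 7: ref 2 -> FAULT, evict 7, frames=[2,6,3,1]
At step 7: evicted page 7

Answer: 7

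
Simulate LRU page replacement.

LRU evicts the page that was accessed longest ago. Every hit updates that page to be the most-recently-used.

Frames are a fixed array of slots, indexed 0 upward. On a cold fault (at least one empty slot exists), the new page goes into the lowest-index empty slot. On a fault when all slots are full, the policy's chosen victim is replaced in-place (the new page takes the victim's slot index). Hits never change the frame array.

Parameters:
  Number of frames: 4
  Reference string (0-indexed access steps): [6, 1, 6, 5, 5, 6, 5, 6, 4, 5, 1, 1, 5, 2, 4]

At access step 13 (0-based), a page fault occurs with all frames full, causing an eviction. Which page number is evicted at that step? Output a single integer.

Answer: 6

Derivation:
Step 0: ref 6 -> FAULT, frames=[6,-,-,-]
Step 1: ref 1 -> FAULT, frames=[6,1,-,-]
Step 2: ref 6 -> HIT, frames=[6,1,-,-]
Step 3: ref 5 -> FAULT, frames=[6,1,5,-]
Step 4: ref 5 -> HIT, frames=[6,1,5,-]
Step 5: ref 6 -> HIT, frames=[6,1,5,-]
Step 6: ref 5 -> HIT, frames=[6,1,5,-]
Step 7: ref 6 -> HIT, frames=[6,1,5,-]
Step 8: ref 4 -> FAULT, frames=[6,1,5,4]
Step 9: ref 5 -> HIT, frames=[6,1,5,4]
Step 10: ref 1 -> HIT, frames=[6,1,5,4]
Step 11: ref 1 -> HIT, frames=[6,1,5,4]
Step 12: ref 5 -> HIT, frames=[6,1,5,4]
Step 13: ref 2 -> FAULT, evict 6, frames=[2,1,5,4]
At step 13: evicted page 6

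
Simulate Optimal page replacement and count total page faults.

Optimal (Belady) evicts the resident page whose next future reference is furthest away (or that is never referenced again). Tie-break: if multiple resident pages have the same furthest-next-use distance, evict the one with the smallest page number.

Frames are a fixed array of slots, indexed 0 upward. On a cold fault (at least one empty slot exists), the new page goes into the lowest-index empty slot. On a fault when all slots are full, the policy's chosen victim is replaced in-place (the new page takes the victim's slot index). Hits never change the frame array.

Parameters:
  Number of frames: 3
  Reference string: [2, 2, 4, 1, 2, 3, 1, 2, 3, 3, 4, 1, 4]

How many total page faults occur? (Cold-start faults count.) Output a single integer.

Answer: 5

Derivation:
Step 0: ref 2 → FAULT, frames=[2,-,-]
Step 1: ref 2 → HIT, frames=[2,-,-]
Step 2: ref 4 → FAULT, frames=[2,4,-]
Step 3: ref 1 → FAULT, frames=[2,4,1]
Step 4: ref 2 → HIT, frames=[2,4,1]
Step 5: ref 3 → FAULT (evict 4), frames=[2,3,1]
Step 6: ref 1 → HIT, frames=[2,3,1]
Step 7: ref 2 → HIT, frames=[2,3,1]
Step 8: ref 3 → HIT, frames=[2,3,1]
Step 9: ref 3 → HIT, frames=[2,3,1]
Step 10: ref 4 → FAULT (evict 2), frames=[4,3,1]
Step 11: ref 1 → HIT, frames=[4,3,1]
Step 12: ref 4 → HIT, frames=[4,3,1]
Total faults: 5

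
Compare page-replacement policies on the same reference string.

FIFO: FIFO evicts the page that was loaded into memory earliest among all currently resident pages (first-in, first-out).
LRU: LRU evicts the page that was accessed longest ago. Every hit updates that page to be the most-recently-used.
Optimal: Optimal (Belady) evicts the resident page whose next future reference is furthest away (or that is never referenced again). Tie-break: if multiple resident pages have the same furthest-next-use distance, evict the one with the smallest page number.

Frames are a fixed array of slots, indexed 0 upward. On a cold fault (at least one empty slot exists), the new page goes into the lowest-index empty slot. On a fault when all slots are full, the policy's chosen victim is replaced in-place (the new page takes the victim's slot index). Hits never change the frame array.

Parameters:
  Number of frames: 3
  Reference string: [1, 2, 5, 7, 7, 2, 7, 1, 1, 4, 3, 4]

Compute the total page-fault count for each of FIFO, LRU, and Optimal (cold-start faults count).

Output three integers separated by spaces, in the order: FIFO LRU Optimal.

--- FIFO ---
  step 0: ref 1 -> FAULT, frames=[1,-,-] (faults so far: 1)
  step 1: ref 2 -> FAULT, frames=[1,2,-] (faults so far: 2)
  step 2: ref 5 -> FAULT, frames=[1,2,5] (faults so far: 3)
  step 3: ref 7 -> FAULT, evict 1, frames=[7,2,5] (faults so far: 4)
  step 4: ref 7 -> HIT, frames=[7,2,5] (faults so far: 4)
  step 5: ref 2 -> HIT, frames=[7,2,5] (faults so far: 4)
  step 6: ref 7 -> HIT, frames=[7,2,5] (faults so far: 4)
  step 7: ref 1 -> FAULT, evict 2, frames=[7,1,5] (faults so far: 5)
  step 8: ref 1 -> HIT, frames=[7,1,5] (faults so far: 5)
  step 9: ref 4 -> FAULT, evict 5, frames=[7,1,4] (faults so far: 6)
  step 10: ref 3 -> FAULT, evict 7, frames=[3,1,4] (faults so far: 7)
  step 11: ref 4 -> HIT, frames=[3,1,4] (faults so far: 7)
  FIFO total faults: 7
--- LRU ---
  step 0: ref 1 -> FAULT, frames=[1,-,-] (faults so far: 1)
  step 1: ref 2 -> FAULT, frames=[1,2,-] (faults so far: 2)
  step 2: ref 5 -> FAULT, frames=[1,2,5] (faults so far: 3)
  step 3: ref 7 -> FAULT, evict 1, frames=[7,2,5] (faults so far: 4)
  step 4: ref 7 -> HIT, frames=[7,2,5] (faults so far: 4)
  step 5: ref 2 -> HIT, frames=[7,2,5] (faults so far: 4)
  step 6: ref 7 -> HIT, frames=[7,2,5] (faults so far: 4)
  step 7: ref 1 -> FAULT, evict 5, frames=[7,2,1] (faults so far: 5)
  step 8: ref 1 -> HIT, frames=[7,2,1] (faults so far: 5)
  step 9: ref 4 -> FAULT, evict 2, frames=[7,4,1] (faults so far: 6)
  step 10: ref 3 -> FAULT, evict 7, frames=[3,4,1] (faults so far: 7)
  step 11: ref 4 -> HIT, frames=[3,4,1] (faults so far: 7)
  LRU total faults: 7
--- Optimal ---
  step 0: ref 1 -> FAULT, frames=[1,-,-] (faults so far: 1)
  step 1: ref 2 -> FAULT, frames=[1,2,-] (faults so far: 2)
  step 2: ref 5 -> FAULT, frames=[1,2,5] (faults so far: 3)
  step 3: ref 7 -> FAULT, evict 5, frames=[1,2,7] (faults so far: 4)
  step 4: ref 7 -> HIT, frames=[1,2,7] (faults so far: 4)
  step 5: ref 2 -> HIT, frames=[1,2,7] (faults so far: 4)
  step 6: ref 7 -> HIT, frames=[1,2,7] (faults so far: 4)
  step 7: ref 1 -> HIT, frames=[1,2,7] (faults so far: 4)
  step 8: ref 1 -> HIT, frames=[1,2,7] (faults so far: 4)
  step 9: ref 4 -> FAULT, evict 1, frames=[4,2,7] (faults so far: 5)
  step 10: ref 3 -> FAULT, evict 2, frames=[4,3,7] (faults so far: 6)
  step 11: ref 4 -> HIT, frames=[4,3,7] (faults so far: 6)
  Optimal total faults: 6

Answer: 7 7 6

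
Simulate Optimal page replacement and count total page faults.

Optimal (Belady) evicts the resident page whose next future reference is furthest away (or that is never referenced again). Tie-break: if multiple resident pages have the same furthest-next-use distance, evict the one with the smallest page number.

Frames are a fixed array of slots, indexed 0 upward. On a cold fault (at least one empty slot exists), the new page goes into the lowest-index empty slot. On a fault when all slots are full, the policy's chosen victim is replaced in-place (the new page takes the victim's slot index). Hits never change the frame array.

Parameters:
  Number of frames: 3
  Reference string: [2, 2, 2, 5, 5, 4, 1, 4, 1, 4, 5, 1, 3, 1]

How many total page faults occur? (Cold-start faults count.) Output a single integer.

Step 0: ref 2 → FAULT, frames=[2,-,-]
Step 1: ref 2 → HIT, frames=[2,-,-]
Step 2: ref 2 → HIT, frames=[2,-,-]
Step 3: ref 5 → FAULT, frames=[2,5,-]
Step 4: ref 5 → HIT, frames=[2,5,-]
Step 5: ref 4 → FAULT, frames=[2,5,4]
Step 6: ref 1 → FAULT (evict 2), frames=[1,5,4]
Step 7: ref 4 → HIT, frames=[1,5,4]
Step 8: ref 1 → HIT, frames=[1,5,4]
Step 9: ref 4 → HIT, frames=[1,5,4]
Step 10: ref 5 → HIT, frames=[1,5,4]
Step 11: ref 1 → HIT, frames=[1,5,4]
Step 12: ref 3 → FAULT (evict 4), frames=[1,5,3]
Step 13: ref 1 → HIT, frames=[1,5,3]
Total faults: 5

Answer: 5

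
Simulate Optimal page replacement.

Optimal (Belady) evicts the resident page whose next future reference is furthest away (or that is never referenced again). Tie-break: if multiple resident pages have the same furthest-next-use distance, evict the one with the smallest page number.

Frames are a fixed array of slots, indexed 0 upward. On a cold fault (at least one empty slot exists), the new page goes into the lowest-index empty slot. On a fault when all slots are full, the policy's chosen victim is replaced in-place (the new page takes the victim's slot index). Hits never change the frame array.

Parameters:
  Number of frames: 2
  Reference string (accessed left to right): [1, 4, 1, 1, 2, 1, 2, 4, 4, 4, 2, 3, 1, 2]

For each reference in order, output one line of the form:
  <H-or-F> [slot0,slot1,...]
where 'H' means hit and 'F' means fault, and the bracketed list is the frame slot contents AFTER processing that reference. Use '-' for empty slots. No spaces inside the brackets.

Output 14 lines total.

F [1,-]
F [1,4]
H [1,4]
H [1,4]
F [1,2]
H [1,2]
H [1,2]
F [4,2]
H [4,2]
H [4,2]
H [4,2]
F [3,2]
F [1,2]
H [1,2]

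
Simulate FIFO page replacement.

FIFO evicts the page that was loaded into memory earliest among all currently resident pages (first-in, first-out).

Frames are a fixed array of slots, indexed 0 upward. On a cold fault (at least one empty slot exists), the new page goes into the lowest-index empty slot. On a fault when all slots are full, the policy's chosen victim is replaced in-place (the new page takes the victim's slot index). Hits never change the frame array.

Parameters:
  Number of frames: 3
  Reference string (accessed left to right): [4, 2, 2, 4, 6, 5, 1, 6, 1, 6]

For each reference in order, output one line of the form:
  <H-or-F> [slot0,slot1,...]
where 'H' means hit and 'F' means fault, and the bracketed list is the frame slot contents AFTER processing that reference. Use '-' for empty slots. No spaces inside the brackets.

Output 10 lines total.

F [4,-,-]
F [4,2,-]
H [4,2,-]
H [4,2,-]
F [4,2,6]
F [5,2,6]
F [5,1,6]
H [5,1,6]
H [5,1,6]
H [5,1,6]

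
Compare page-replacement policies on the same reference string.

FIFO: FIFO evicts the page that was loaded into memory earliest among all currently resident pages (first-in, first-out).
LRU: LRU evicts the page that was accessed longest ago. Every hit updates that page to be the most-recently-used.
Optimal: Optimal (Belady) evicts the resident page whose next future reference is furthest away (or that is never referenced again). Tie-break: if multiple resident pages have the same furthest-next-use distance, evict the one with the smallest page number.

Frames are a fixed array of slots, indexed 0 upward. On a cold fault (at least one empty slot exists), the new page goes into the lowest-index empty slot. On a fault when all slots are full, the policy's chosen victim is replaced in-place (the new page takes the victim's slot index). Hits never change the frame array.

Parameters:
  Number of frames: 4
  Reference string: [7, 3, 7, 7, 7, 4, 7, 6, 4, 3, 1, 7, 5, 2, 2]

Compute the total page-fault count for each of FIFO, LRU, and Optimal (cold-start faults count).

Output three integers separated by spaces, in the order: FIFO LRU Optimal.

Answer: 8 8 7

Derivation:
--- FIFO ---
  step 0: ref 7 -> FAULT, frames=[7,-,-,-] (faults so far: 1)
  step 1: ref 3 -> FAULT, frames=[7,3,-,-] (faults so far: 2)
  step 2: ref 7 -> HIT, frames=[7,3,-,-] (faults so far: 2)
  step 3: ref 7 -> HIT, frames=[7,3,-,-] (faults so far: 2)
  step 4: ref 7 -> HIT, frames=[7,3,-,-] (faults so far: 2)
  step 5: ref 4 -> FAULT, frames=[7,3,4,-] (faults so far: 3)
  step 6: ref 7 -> HIT, frames=[7,3,4,-] (faults so far: 3)
  step 7: ref 6 -> FAULT, frames=[7,3,4,6] (faults so far: 4)
  step 8: ref 4 -> HIT, frames=[7,3,4,6] (faults so far: 4)
  step 9: ref 3 -> HIT, frames=[7,3,4,6] (faults so far: 4)
  step 10: ref 1 -> FAULT, evict 7, frames=[1,3,4,6] (faults so far: 5)
  step 11: ref 7 -> FAULT, evict 3, frames=[1,7,4,6] (faults so far: 6)
  step 12: ref 5 -> FAULT, evict 4, frames=[1,7,5,6] (faults so far: 7)
  step 13: ref 2 -> FAULT, evict 6, frames=[1,7,5,2] (faults so far: 8)
  step 14: ref 2 -> HIT, frames=[1,7,5,2] (faults so far: 8)
  FIFO total faults: 8
--- LRU ---
  step 0: ref 7 -> FAULT, frames=[7,-,-,-] (faults so far: 1)
  step 1: ref 3 -> FAULT, frames=[7,3,-,-] (faults so far: 2)
  step 2: ref 7 -> HIT, frames=[7,3,-,-] (faults so far: 2)
  step 3: ref 7 -> HIT, frames=[7,3,-,-] (faults so far: 2)
  step 4: ref 7 -> HIT, frames=[7,3,-,-] (faults so far: 2)
  step 5: ref 4 -> FAULT, frames=[7,3,4,-] (faults so far: 3)
  step 6: ref 7 -> HIT, frames=[7,3,4,-] (faults so far: 3)
  step 7: ref 6 -> FAULT, frames=[7,3,4,6] (faults so far: 4)
  step 8: ref 4 -> HIT, frames=[7,3,4,6] (faults so far: 4)
  step 9: ref 3 -> HIT, frames=[7,3,4,6] (faults so far: 4)
  step 10: ref 1 -> FAULT, evict 7, frames=[1,3,4,6] (faults so far: 5)
  step 11: ref 7 -> FAULT, evict 6, frames=[1,3,4,7] (faults so far: 6)
  step 12: ref 5 -> FAULT, evict 4, frames=[1,3,5,7] (faults so far: 7)
  step 13: ref 2 -> FAULT, evict 3, frames=[1,2,5,7] (faults so far: 8)
  step 14: ref 2 -> HIT, frames=[1,2,5,7] (faults so far: 8)
  LRU total faults: 8
--- Optimal ---
  step 0: ref 7 -> FAULT, frames=[7,-,-,-] (faults so far: 1)
  step 1: ref 3 -> FAULT, frames=[7,3,-,-] (faults so far: 2)
  step 2: ref 7 -> HIT, frames=[7,3,-,-] (faults so far: 2)
  step 3: ref 7 -> HIT, frames=[7,3,-,-] (faults so far: 2)
  step 4: ref 7 -> HIT, frames=[7,3,-,-] (faults so far: 2)
  step 5: ref 4 -> FAULT, frames=[7,3,4,-] (faults so far: 3)
  step 6: ref 7 -> HIT, frames=[7,3,4,-] (faults so far: 3)
  step 7: ref 6 -> FAULT, frames=[7,3,4,6] (faults so far: 4)
  step 8: ref 4 -> HIT, frames=[7,3,4,6] (faults so far: 4)
  step 9: ref 3 -> HIT, frames=[7,3,4,6] (faults so far: 4)
  step 10: ref 1 -> FAULT, evict 3, frames=[7,1,4,6] (faults so far: 5)
  step 11: ref 7 -> HIT, frames=[7,1,4,6] (faults so far: 5)
  step 12: ref 5 -> FAULT, evict 1, frames=[7,5,4,6] (faults so far: 6)
  step 13: ref 2 -> FAULT, evict 4, frames=[7,5,2,6] (faults so far: 7)
  step 14: ref 2 -> HIT, frames=[7,5,2,6] (faults so far: 7)
  Optimal total faults: 7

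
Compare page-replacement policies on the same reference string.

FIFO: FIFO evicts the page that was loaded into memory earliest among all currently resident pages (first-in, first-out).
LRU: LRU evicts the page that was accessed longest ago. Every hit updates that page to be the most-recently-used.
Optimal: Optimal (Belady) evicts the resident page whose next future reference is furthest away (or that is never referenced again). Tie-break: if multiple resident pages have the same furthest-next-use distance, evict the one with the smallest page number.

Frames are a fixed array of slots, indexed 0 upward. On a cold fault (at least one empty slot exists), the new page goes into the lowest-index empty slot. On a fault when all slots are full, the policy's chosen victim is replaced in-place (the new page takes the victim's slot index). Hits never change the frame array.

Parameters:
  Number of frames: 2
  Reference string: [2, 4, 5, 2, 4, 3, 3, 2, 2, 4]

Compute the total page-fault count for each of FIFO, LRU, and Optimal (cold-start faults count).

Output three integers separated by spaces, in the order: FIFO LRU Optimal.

--- FIFO ---
  step 0: ref 2 -> FAULT, frames=[2,-] (faults so far: 1)
  step 1: ref 4 -> FAULT, frames=[2,4] (faults so far: 2)
  step 2: ref 5 -> FAULT, evict 2, frames=[5,4] (faults so far: 3)
  step 3: ref 2 -> FAULT, evict 4, frames=[5,2] (faults so far: 4)
  step 4: ref 4 -> FAULT, evict 5, frames=[4,2] (faults so far: 5)
  step 5: ref 3 -> FAULT, evict 2, frames=[4,3] (faults so far: 6)
  step 6: ref 3 -> HIT, frames=[4,3] (faults so far: 6)
  step 7: ref 2 -> FAULT, evict 4, frames=[2,3] (faults so far: 7)
  step 8: ref 2 -> HIT, frames=[2,3] (faults so far: 7)
  step 9: ref 4 -> FAULT, evict 3, frames=[2,4] (faults so far: 8)
  FIFO total faults: 8
--- LRU ---
  step 0: ref 2 -> FAULT, frames=[2,-] (faults so far: 1)
  step 1: ref 4 -> FAULT, frames=[2,4] (faults so far: 2)
  step 2: ref 5 -> FAULT, evict 2, frames=[5,4] (faults so far: 3)
  step 3: ref 2 -> FAULT, evict 4, frames=[5,2] (faults so far: 4)
  step 4: ref 4 -> FAULT, evict 5, frames=[4,2] (faults so far: 5)
  step 5: ref 3 -> FAULT, evict 2, frames=[4,3] (faults so far: 6)
  step 6: ref 3 -> HIT, frames=[4,3] (faults so far: 6)
  step 7: ref 2 -> FAULT, evict 4, frames=[2,3] (faults so far: 7)
  step 8: ref 2 -> HIT, frames=[2,3] (faults so far: 7)
  step 9: ref 4 -> FAULT, evict 3, frames=[2,4] (faults so far: 8)
  LRU total faults: 8
--- Optimal ---
  step 0: ref 2 -> FAULT, frames=[2,-] (faults so far: 1)
  step 1: ref 4 -> FAULT, frames=[2,4] (faults so far: 2)
  step 2: ref 5 -> FAULT, evict 4, frames=[2,5] (faults so far: 3)
  step 3: ref 2 -> HIT, frames=[2,5] (faults so far: 3)
  step 4: ref 4 -> FAULT, evict 5, frames=[2,4] (faults so far: 4)
  step 5: ref 3 -> FAULT, evict 4, frames=[2,3] (faults so far: 5)
  step 6: ref 3 -> HIT, frames=[2,3] (faults so far: 5)
  step 7: ref 2 -> HIT, frames=[2,3] (faults so far: 5)
  step 8: ref 2 -> HIT, frames=[2,3] (faults so far: 5)
  step 9: ref 4 -> FAULT, evict 2, frames=[4,3] (faults so far: 6)
  Optimal total faults: 6

Answer: 8 8 6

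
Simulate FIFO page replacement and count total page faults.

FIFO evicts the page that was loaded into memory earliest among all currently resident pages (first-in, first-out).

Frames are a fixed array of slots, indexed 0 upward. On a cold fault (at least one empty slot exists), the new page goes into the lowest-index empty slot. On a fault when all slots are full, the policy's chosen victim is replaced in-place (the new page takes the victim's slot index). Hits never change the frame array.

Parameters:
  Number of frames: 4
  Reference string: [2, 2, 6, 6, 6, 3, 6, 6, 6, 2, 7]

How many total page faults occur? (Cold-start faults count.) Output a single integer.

Step 0: ref 2 → FAULT, frames=[2,-,-,-]
Step 1: ref 2 → HIT, frames=[2,-,-,-]
Step 2: ref 6 → FAULT, frames=[2,6,-,-]
Step 3: ref 6 → HIT, frames=[2,6,-,-]
Step 4: ref 6 → HIT, frames=[2,6,-,-]
Step 5: ref 3 → FAULT, frames=[2,6,3,-]
Step 6: ref 6 → HIT, frames=[2,6,3,-]
Step 7: ref 6 → HIT, frames=[2,6,3,-]
Step 8: ref 6 → HIT, frames=[2,6,3,-]
Step 9: ref 2 → HIT, frames=[2,6,3,-]
Step 10: ref 7 → FAULT, frames=[2,6,3,7]
Total faults: 4

Answer: 4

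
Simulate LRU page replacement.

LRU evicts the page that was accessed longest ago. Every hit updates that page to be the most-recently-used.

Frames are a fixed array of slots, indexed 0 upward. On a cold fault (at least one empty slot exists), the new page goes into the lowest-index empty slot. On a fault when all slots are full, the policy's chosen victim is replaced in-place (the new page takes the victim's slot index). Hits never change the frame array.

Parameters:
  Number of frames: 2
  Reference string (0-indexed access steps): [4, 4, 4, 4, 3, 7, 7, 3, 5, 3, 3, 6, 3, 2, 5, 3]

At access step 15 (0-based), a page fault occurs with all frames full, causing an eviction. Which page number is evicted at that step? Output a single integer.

Answer: 2

Derivation:
Step 0: ref 4 -> FAULT, frames=[4,-]
Step 1: ref 4 -> HIT, frames=[4,-]
Step 2: ref 4 -> HIT, frames=[4,-]
Step 3: ref 4 -> HIT, frames=[4,-]
Step 4: ref 3 -> FAULT, frames=[4,3]
Step 5: ref 7 -> FAULT, evict 4, frames=[7,3]
Step 6: ref 7 -> HIT, frames=[7,3]
Step 7: ref 3 -> HIT, frames=[7,3]
Step 8: ref 5 -> FAULT, evict 7, frames=[5,3]
Step 9: ref 3 -> HIT, frames=[5,3]
Step 10: ref 3 -> HIT, frames=[5,3]
Step 11: ref 6 -> FAULT, evict 5, frames=[6,3]
Step 12: ref 3 -> HIT, frames=[6,3]
Step 13: ref 2 -> FAULT, evict 6, frames=[2,3]
Step 14: ref 5 -> FAULT, evict 3, frames=[2,5]
Step 15: ref 3 -> FAULT, evict 2, frames=[3,5]
At step 15: evicted page 2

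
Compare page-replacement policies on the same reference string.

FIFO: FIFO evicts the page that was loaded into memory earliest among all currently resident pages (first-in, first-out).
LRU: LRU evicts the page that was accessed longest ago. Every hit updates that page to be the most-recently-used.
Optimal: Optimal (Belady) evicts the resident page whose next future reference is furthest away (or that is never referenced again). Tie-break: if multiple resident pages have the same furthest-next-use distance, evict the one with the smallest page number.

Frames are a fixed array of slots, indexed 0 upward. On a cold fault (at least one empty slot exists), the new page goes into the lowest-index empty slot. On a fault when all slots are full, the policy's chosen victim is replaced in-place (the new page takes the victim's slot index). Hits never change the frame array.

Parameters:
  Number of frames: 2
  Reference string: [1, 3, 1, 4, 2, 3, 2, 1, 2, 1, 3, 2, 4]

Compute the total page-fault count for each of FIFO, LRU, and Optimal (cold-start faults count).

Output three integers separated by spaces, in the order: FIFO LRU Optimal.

Answer: 9 9 7

Derivation:
--- FIFO ---
  step 0: ref 1 -> FAULT, frames=[1,-] (faults so far: 1)
  step 1: ref 3 -> FAULT, frames=[1,3] (faults so far: 2)
  step 2: ref 1 -> HIT, frames=[1,3] (faults so far: 2)
  step 3: ref 4 -> FAULT, evict 1, frames=[4,3] (faults so far: 3)
  step 4: ref 2 -> FAULT, evict 3, frames=[4,2] (faults so far: 4)
  step 5: ref 3 -> FAULT, evict 4, frames=[3,2] (faults so far: 5)
  step 6: ref 2 -> HIT, frames=[3,2] (faults so far: 5)
  step 7: ref 1 -> FAULT, evict 2, frames=[3,1] (faults so far: 6)
  step 8: ref 2 -> FAULT, evict 3, frames=[2,1] (faults so far: 7)
  step 9: ref 1 -> HIT, frames=[2,1] (faults so far: 7)
  step 10: ref 3 -> FAULT, evict 1, frames=[2,3] (faults so far: 8)
  step 11: ref 2 -> HIT, frames=[2,3] (faults so far: 8)
  step 12: ref 4 -> FAULT, evict 2, frames=[4,3] (faults so far: 9)
  FIFO total faults: 9
--- LRU ---
  step 0: ref 1 -> FAULT, frames=[1,-] (faults so far: 1)
  step 1: ref 3 -> FAULT, frames=[1,3] (faults so far: 2)
  step 2: ref 1 -> HIT, frames=[1,3] (faults so far: 2)
  step 3: ref 4 -> FAULT, evict 3, frames=[1,4] (faults so far: 3)
  step 4: ref 2 -> FAULT, evict 1, frames=[2,4] (faults so far: 4)
  step 5: ref 3 -> FAULT, evict 4, frames=[2,3] (faults so far: 5)
  step 6: ref 2 -> HIT, frames=[2,3] (faults so far: 5)
  step 7: ref 1 -> FAULT, evict 3, frames=[2,1] (faults so far: 6)
  step 8: ref 2 -> HIT, frames=[2,1] (faults so far: 6)
  step 9: ref 1 -> HIT, frames=[2,1] (faults so far: 6)
  step 10: ref 3 -> FAULT, evict 2, frames=[3,1] (faults so far: 7)
  step 11: ref 2 -> FAULT, evict 1, frames=[3,2] (faults so far: 8)
  step 12: ref 4 -> FAULT, evict 3, frames=[4,2] (faults so far: 9)
  LRU total faults: 9
--- Optimal ---
  step 0: ref 1 -> FAULT, frames=[1,-] (faults so far: 1)
  step 1: ref 3 -> FAULT, frames=[1,3] (faults so far: 2)
  step 2: ref 1 -> HIT, frames=[1,3] (faults so far: 2)
  step 3: ref 4 -> FAULT, evict 1, frames=[4,3] (faults so far: 3)
  step 4: ref 2 -> FAULT, evict 4, frames=[2,3] (faults so far: 4)
  step 5: ref 3 -> HIT, frames=[2,3] (faults so far: 4)
  step 6: ref 2 -> HIT, frames=[2,3] (faults so far: 4)
  step 7: ref 1 -> FAULT, evict 3, frames=[2,1] (faults so far: 5)
  step 8: ref 2 -> HIT, frames=[2,1] (faults so far: 5)
  step 9: ref 1 -> HIT, frames=[2,1] (faults so far: 5)
  step 10: ref 3 -> FAULT, evict 1, frames=[2,3] (faults so far: 6)
  step 11: ref 2 -> HIT, frames=[2,3] (faults so far: 6)
  step 12: ref 4 -> FAULT, evict 2, frames=[4,3] (faults so far: 7)
  Optimal total faults: 7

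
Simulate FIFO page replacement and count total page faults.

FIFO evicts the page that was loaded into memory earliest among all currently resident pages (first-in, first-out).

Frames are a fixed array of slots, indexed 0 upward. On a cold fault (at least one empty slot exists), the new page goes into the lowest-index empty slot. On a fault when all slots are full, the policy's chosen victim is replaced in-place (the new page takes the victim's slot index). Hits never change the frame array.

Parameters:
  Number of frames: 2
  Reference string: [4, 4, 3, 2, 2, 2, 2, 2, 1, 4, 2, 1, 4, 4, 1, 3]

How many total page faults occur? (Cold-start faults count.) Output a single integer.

Answer: 9

Derivation:
Step 0: ref 4 → FAULT, frames=[4,-]
Step 1: ref 4 → HIT, frames=[4,-]
Step 2: ref 3 → FAULT, frames=[4,3]
Step 3: ref 2 → FAULT (evict 4), frames=[2,3]
Step 4: ref 2 → HIT, frames=[2,3]
Step 5: ref 2 → HIT, frames=[2,3]
Step 6: ref 2 → HIT, frames=[2,3]
Step 7: ref 2 → HIT, frames=[2,3]
Step 8: ref 1 → FAULT (evict 3), frames=[2,1]
Step 9: ref 4 → FAULT (evict 2), frames=[4,1]
Step 10: ref 2 → FAULT (evict 1), frames=[4,2]
Step 11: ref 1 → FAULT (evict 4), frames=[1,2]
Step 12: ref 4 → FAULT (evict 2), frames=[1,4]
Step 13: ref 4 → HIT, frames=[1,4]
Step 14: ref 1 → HIT, frames=[1,4]
Step 15: ref 3 → FAULT (evict 1), frames=[3,4]
Total faults: 9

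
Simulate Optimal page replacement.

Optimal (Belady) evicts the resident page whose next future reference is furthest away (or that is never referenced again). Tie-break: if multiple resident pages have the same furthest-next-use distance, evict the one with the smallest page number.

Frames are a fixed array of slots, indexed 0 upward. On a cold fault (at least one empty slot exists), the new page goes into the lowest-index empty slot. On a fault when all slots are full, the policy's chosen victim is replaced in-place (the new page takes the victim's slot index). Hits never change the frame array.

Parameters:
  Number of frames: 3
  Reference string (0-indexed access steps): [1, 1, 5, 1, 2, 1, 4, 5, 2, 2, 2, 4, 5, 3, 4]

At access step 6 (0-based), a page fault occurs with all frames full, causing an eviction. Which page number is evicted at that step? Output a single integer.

Step 0: ref 1 -> FAULT, frames=[1,-,-]
Step 1: ref 1 -> HIT, frames=[1,-,-]
Step 2: ref 5 -> FAULT, frames=[1,5,-]
Step 3: ref 1 -> HIT, frames=[1,5,-]
Step 4: ref 2 -> FAULT, frames=[1,5,2]
Step 5: ref 1 -> HIT, frames=[1,5,2]
Step 6: ref 4 -> FAULT, evict 1, frames=[4,5,2]
At step 6: evicted page 1

Answer: 1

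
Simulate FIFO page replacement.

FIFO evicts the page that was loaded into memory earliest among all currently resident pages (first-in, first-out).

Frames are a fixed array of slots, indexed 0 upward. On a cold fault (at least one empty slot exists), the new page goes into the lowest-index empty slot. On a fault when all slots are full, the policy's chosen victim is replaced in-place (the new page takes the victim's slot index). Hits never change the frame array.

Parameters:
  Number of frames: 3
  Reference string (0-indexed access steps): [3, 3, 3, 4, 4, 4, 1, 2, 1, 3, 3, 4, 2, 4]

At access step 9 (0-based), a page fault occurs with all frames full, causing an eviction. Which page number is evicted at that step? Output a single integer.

Answer: 4

Derivation:
Step 0: ref 3 -> FAULT, frames=[3,-,-]
Step 1: ref 3 -> HIT, frames=[3,-,-]
Step 2: ref 3 -> HIT, frames=[3,-,-]
Step 3: ref 4 -> FAULT, frames=[3,4,-]
Step 4: ref 4 -> HIT, frames=[3,4,-]
Step 5: ref 4 -> HIT, frames=[3,4,-]
Step 6: ref 1 -> FAULT, frames=[3,4,1]
Step 7: ref 2 -> FAULT, evict 3, frames=[2,4,1]
Step 8: ref 1 -> HIT, frames=[2,4,1]
Step 9: ref 3 -> FAULT, evict 4, frames=[2,3,1]
At step 9: evicted page 4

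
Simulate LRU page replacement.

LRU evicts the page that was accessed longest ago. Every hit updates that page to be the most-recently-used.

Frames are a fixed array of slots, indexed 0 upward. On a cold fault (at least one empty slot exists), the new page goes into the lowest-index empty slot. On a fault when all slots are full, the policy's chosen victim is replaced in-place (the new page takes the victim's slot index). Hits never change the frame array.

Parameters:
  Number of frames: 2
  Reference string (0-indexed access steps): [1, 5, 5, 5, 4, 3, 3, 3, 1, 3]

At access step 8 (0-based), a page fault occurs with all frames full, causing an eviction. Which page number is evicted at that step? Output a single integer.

Answer: 4

Derivation:
Step 0: ref 1 -> FAULT, frames=[1,-]
Step 1: ref 5 -> FAULT, frames=[1,5]
Step 2: ref 5 -> HIT, frames=[1,5]
Step 3: ref 5 -> HIT, frames=[1,5]
Step 4: ref 4 -> FAULT, evict 1, frames=[4,5]
Step 5: ref 3 -> FAULT, evict 5, frames=[4,3]
Step 6: ref 3 -> HIT, frames=[4,3]
Step 7: ref 3 -> HIT, frames=[4,3]
Step 8: ref 1 -> FAULT, evict 4, frames=[1,3]
At step 8: evicted page 4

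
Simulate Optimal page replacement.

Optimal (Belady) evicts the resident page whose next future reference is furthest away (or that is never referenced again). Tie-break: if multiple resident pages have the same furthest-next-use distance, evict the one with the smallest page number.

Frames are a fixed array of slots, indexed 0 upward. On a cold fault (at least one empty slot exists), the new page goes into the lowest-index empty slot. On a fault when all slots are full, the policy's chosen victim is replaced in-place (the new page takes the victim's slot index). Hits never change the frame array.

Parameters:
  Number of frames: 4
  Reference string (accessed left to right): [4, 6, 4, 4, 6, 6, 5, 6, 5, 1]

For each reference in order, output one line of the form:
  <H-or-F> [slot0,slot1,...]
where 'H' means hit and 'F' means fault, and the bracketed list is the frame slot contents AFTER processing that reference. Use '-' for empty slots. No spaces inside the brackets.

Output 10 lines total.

F [4,-,-,-]
F [4,6,-,-]
H [4,6,-,-]
H [4,6,-,-]
H [4,6,-,-]
H [4,6,-,-]
F [4,6,5,-]
H [4,6,5,-]
H [4,6,5,-]
F [4,6,5,1]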